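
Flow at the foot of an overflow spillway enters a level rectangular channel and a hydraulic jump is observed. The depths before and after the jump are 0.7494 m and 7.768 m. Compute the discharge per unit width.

For a rectangular channel the momentum equation gives q² = ½·g·y₁·y₂·(y₁ + y₂) = ½×9.81×0.7494×7.768×8.517 = 243.2.
q = √243.2 = 15.59 m²/s.

q = 15.59 m²/s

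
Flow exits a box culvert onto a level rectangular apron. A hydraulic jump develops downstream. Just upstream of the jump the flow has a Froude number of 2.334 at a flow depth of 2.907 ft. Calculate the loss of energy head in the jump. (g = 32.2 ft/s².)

ΔE = 1.591 ft

Fr₁ = 2.334 (given).
Sequent-depth ratio: y₂/y₁ = ½[√(1 + 8Fr₁²) − 1] = ½[√44.580 − 1] = 2.838.
y₂ = 2.838 × 2.907 = 8.251 ft.
V₁ = Fr₁·√(g·y₁) = 2.334×√(32.2×2.907) = 22.58 ft/s; q = V₁·y₁ = 65.64 ft²/s. V₂ = q/y₂ = 65.64/8.251 = 7.956 ft/s. E₁ = y₁ + V₁²/2g = 10.83 ft; E₂ = y₂ + V₂²/2g = 9.234 ft. ΔE = E₁ − E₂ = 1.591 ft.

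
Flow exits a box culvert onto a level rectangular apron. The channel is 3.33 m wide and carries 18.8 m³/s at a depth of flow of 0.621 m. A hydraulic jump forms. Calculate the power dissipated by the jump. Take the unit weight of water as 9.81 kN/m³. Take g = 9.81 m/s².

q = Q/b = 18.8/3.33 = 5.65 m²/s; V₁ = q/y₁ = 9.09 m/s. Fr₁ = V₁/√(g·y₁) = 3.68.
Conjugate-depth relation: y₂/y₁ = ½[√(1 + 8Fr₁²) − 1] = ½[√109.5 − 1] = 4.73.
y₂ = 4.73 × 0.621 = 2.94 m.
Head loss: ΔE = (y₂ − y₁)³/(4y₁y₂) = (2.94 − 0.621)³/(4×0.621×2.94) = 12.5/7.30 = 1.71 m.
P = γ·Q·ΔE = 9.81 × 18.8 × 1.71 = 315 kW.

P = 315 kW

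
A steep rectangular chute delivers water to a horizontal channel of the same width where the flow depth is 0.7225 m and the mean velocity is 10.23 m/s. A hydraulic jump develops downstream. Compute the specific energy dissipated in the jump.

Fr₁ = V₁/√(g·y₁) = 10.23/√(9.81×0.7225) = 3.843.
Bélanger equation: y₂/y₁ = ½[√(1 + 8Fr₁²) − 1] = ½[√119.12 − 1] = 4.957.
y₂ = 4.957 × 0.7225 = 3.582 m.
Head loss: ΔE = (y₂ − y₁)³/(4y₁y₂) = (3.582 − 0.7225)³/(4×0.7225×3.582) = 23.37/10.35 = 2.258 m.

ΔE = 2.258 m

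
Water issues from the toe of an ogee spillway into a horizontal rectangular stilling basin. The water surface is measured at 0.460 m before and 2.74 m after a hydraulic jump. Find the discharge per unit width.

q = 4.45 m²/s

For a rectangular channel the momentum equation gives q² = ½·g·y₁·y₂·(y₁ + y₂) = ½×9.81×0.460×2.74×3.20 = 19.8.
q = √19.8 = 4.45 m²/s.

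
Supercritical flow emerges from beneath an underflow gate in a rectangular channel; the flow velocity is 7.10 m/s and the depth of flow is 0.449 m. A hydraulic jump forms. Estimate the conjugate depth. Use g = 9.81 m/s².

y₂ = 1.94 m

Fr₁ = V₁/√(g·y₁) = 7.10/√(9.81×0.449) = 3.38.
Sequent-depth ratio: y₂/y₁ = ½[√(1 + 8Fr₁²) − 1] = ½[√92.56 − 1] = 4.31.
y₂ = 4.31 × 0.449 = 1.94 m.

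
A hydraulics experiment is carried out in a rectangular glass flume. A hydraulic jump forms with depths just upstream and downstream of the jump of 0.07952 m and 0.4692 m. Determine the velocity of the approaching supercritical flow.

V₁ = 3.985 m/s

For a rectangular channel the momentum equation gives q² = ½·g·y₁·y₂·(y₁ + y₂) = ½×9.81×0.07952×0.4692×0.5487 = 0.1004.
q = √0.1004 = 0.3169 m²/s.
V₁ = q/y₁ = 0.3169/0.07952 = 3.985 m/s.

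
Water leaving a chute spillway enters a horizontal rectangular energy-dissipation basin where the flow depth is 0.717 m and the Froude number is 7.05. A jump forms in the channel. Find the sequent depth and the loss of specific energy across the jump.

Fr₁ = 7.05 (given).
Conjugate-depth relation: y₂/y₁ = ½[√(1 + 8Fr₁²) − 1] = ½[√398.6 − 1] = 9.48.
y₂ = 9.48 × 0.717 = 6.80 m.
V₁ = Fr₁·√(g·y₁) = 7.05×√(9.81×0.717) = 18.7 m/s; q = V₁·y₁ = 13.4 m²/s. V₂ = q/y₂ = 13.4/6.80 = 1.97 m/s. E₁ = y₁ + V₁²/2g = 18.5 m; E₂ = y₂ + V₂²/2g = 7.00 m. ΔE = E₁ − E₂ = 11.5 m.

y₂ = 6.80 m; ΔE = 11.5 m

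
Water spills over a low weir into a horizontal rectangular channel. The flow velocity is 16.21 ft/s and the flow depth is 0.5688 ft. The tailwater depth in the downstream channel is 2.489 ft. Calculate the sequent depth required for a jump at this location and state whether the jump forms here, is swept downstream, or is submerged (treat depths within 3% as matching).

Fr₁ = V₁/√(g·y₁) = 16.21/√(32.2×0.5688) = 3.788.
Conjugate-depth relation: y₂/y₁ = ½[√(1 + 8Fr₁²) − 1] = ½[√115.77 − 1] = 4.880.
y₂ = 4.880 × 0.5688 = 2.776 ft.
Tailwater y_tw = 2.489 ft: y_tw < y₂, so the jump is swept downstream.

y₂ = 2.776 ft; the jump is swept downstream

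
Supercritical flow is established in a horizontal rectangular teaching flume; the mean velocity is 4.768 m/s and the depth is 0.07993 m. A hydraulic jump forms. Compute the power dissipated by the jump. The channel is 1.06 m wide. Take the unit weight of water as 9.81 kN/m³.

P = 2.559 kW

Fr₁ = V₁/√(g·y₁) = 4.768/√(9.81×0.07993) = 5.385.
Bélanger equation: y₂/y₁ = ½[√(1 + 8Fr₁²) − 1] = ½[√232.94 − 1] = 7.131.
y₂ = 7.131 × 0.07993 = 0.5700 m.
q = V₁·y₁ = 4.768 × 0.07993 = 0.3811 m²/s. V₂ = q/y₂ = 0.3811/0.5700 = 0.6686 m/s. E₁ = y₁ + V₁²/2g = 1.239 m; E₂ = y₂ + V₂²/2g = 0.5928 m. ΔE = E₁ − E₂ = 0.6459 m.
Q = q·b = 0.3811 × 1.06 = 0.4040 m³/s. P = γ·Q·ΔE = 9.81 × 0.4040 × 0.6459 = 2.559 kW.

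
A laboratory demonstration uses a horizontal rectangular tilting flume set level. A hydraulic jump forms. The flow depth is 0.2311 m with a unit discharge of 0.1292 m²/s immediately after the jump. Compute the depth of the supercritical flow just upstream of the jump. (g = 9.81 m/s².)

y₁ = 0.05201 m

V₂ = q/y₂ = 0.1292/0.2311 = 0.5591 m/s; Fr₂ = V₂/√(g·y₂) = 0.3713.
The Bélanger relation is symmetric: y₁/y₂ = ½[√(1 + 8Fr₂²) − 1] = ½[√2.1029 − 1] = 0.2251.
y₁ = 0.2251 × 0.2311 = 0.05201 m.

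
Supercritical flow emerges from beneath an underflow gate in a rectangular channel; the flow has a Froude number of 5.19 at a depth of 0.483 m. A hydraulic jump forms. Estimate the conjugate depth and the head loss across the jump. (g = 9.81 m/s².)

y₂ = 3.31 m; ΔE = 3.54 m

Fr₁ = 5.19 (given).
By Bélanger, y₂/y₁ = ½[√(1 + 8Fr₁²) − 1] = ½[√216.5 − 1] = 6.86.
y₂ = 6.86 × 0.483 = 3.31 m.
Head loss: ΔE = (y₂ − y₁)³/(4y₁y₂) = (3.31 − 0.483)³/(4×0.483×3.31) = 22.6/6.40 = 3.54 m.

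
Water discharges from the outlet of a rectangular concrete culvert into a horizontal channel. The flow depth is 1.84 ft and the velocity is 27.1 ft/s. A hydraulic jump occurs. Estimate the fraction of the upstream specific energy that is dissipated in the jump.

ΔE/E₁ = 0.332 (33.2%)

Fr₁ = V₁/√(g·y₁) = 27.1/√(32.2×1.84) = 3.52.
Bélanger equation: y₂/y₁ = ½[√(1 + 8Fr₁²) − 1] = ½[√100.2 − 1] = 4.50.
y₂ = 4.50 × 1.84 = 8.29 ft.
E₁ = y₁ + V₁²/2g = 13.2 ft. ΔE = (y₂ − y₁)³/(4y₁y₂) = 4.39 ft. ΔE/E₁ = 4.39/13.2 = 0.332.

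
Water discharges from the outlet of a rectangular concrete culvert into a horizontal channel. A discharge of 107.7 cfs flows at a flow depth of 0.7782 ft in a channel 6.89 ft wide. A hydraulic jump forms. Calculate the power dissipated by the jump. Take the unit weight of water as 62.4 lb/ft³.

P = 33.81 hp

q = Q/b = 107.7/6.89 = 15.63 ft²/s; V₁ = q/y₁ = 20.09 ft/s. Fr₁ = V₁/√(g·y₁) = 4.013.
From the momentum equation for a rectangular channel, y₂/y₁ = ½[√(1 + 8Fr₁²) − 1] = ½[√129.81 − 1] = 5.197.
y₂ = 5.197 × 0.7782 = 4.044 ft.
Head loss: ΔE = (y₂ − y₁)³/(4y₁y₂) = (4.044 − 0.7782)³/(4×0.7782×4.044) = 34.83/12.59 = 2.767 ft.
P = γ·Q·ΔE/550 = 62.4 × 107.7 × 2.767 / 550 = 33.81 hp.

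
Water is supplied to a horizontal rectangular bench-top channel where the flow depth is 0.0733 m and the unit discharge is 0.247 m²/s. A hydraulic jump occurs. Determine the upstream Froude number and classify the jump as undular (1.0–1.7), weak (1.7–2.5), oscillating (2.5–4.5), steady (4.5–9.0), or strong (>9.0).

V₁ = q/y₁ = 0.247/0.0733 = 3.37 m/s. Fr₁ = V₁/√(g·y₁) = 3.37/√(9.81×0.0733) = 3.97.
Fr₁ = 3.97 lies in the oscillating range.

Fr₁ = 3.97; oscillating jump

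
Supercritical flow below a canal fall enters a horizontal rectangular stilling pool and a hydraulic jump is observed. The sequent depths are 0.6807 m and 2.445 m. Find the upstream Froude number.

Fr₁ = 2.872

For a rectangular channel the momentum equation gives q² = ½·g·y₁·y₂·(y₁ + y₂) = ½×9.81×0.6807×2.445×3.126 = 25.52.
q = √25.52 = 5.051 m²/s.
V₁ = q/y₁ = 7.421 m/s; Fr₁ = V₁/√(g·y₁) = 2.872.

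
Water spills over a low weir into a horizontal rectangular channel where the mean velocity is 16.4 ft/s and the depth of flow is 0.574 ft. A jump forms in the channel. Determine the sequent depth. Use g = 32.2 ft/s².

y₂ = 2.82 ft

Fr₁ = V₁/√(g·y₁) = 16.4/√(32.2×0.574) = 3.81.
Sequent-depth ratio: y₂/y₁ = ½[√(1 + 8Fr₁²) − 1] = ½[√117.4 − 1] = 4.92.
y₂ = 4.92 × 0.574 = 2.82 ft.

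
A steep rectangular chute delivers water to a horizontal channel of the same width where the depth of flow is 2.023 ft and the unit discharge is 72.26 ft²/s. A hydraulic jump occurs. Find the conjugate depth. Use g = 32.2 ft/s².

V₁ = q/y₁ = 72.26/2.023 = 35.72 ft/s. Fr₁ = V₁/√(g·y₁) = 35.72/√(32.2×2.023) = 4.426.
From the momentum equation for a rectangular channel, y₂/y₁ = ½[√(1 + 8Fr₁²) − 1] = ½[√157.69 − 1] = 5.779.
y₂ = 5.779 × 2.023 = 11.69 ft.

y₂ = 11.69 ft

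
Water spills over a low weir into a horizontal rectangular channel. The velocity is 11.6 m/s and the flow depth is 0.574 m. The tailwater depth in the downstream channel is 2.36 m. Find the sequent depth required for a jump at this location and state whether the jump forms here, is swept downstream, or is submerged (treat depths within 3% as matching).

Fr₁ = V₁/√(g·y₁) = 11.6/√(9.81×0.574) = 4.89.
From the momentum equation for a rectangular channel, y₂/y₁ = ½[√(1 + 8Fr₁²) − 1] = ½[√192.2 − 1] = 6.43.
y₂ = 6.43 × 0.574 = 3.69 m.
Tailwater y_tw = 2.36 m: y_tw < y₂, so the jump is swept downstream.

y₂ = 3.69 m; the jump is swept downstream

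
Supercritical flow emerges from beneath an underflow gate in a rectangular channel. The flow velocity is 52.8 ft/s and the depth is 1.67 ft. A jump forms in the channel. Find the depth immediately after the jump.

Fr₁ = V₁/√(g·y₁) = 52.8/√(32.2×1.67) = 7.20.
Sequent-depth ratio: y₂/y₁ = ½[√(1 + 8Fr₁²) − 1] = ½[√415.7 − 1] = 9.69.
y₂ = 9.69 × 1.67 = 16.2 ft.

y₂ = 16.2 ft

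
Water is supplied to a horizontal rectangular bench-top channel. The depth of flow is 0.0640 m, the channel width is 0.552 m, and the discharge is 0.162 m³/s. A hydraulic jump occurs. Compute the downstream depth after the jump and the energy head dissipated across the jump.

q = Q/b = 0.162/0.552 = 0.293 m²/s; V₁ = q/y₁ = 4.59 m/s. Fr₁ = V₁/√(g·y₁) = 5.79.
Sequent-depth ratio: y₂/y₁ = ½[√(1 + 8Fr₁²) − 1] = ½[√268.9 − 1] = 7.70.
y₂ = 7.70 × 0.0640 = 0.493 m.
V₂ = q/y₂ = 0.293/0.493 = 0.596 m/s. E₁ = y₁ + V₁²/2g = 1.14 m; E₂ = y₂ + V₂²/2g = 0.511 m. ΔE = E₁ − E₂ = 0.625 m.

y₂ = 0.493 m; ΔE = 0.625 m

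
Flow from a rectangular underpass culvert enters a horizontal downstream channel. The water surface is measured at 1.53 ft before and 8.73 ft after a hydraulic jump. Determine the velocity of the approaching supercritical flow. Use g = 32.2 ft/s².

V₁ = 30.7 ft/s

For a rectangular channel the momentum equation gives q² = ½·g·y₁·y₂·(y₁ + y₂) = ½×32.2×1.53×8.73×10.3 = 2206.
q = √2206 = 47.0 ft²/s.
V₁ = q/y₁ = 47.0/1.53 = 30.7 ft/s.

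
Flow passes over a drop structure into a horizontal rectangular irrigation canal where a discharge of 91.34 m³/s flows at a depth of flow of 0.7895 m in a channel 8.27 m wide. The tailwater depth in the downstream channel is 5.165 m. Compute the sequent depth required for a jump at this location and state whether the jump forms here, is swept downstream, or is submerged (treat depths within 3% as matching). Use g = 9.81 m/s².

y₂ = 5.232 m; the jump forms here

q = Q/b = 91.34/8.27 = 11.04 m²/s; V₁ = q/y₁ = 13.99 m/s. Fr₁ = V₁/√(g·y₁) = 5.027.
Conjugate-depth relation: y₂/y₁ = ½[√(1 + 8Fr₁²) − 1] = ½[√203.15 − 1] = 6.627.
y₂ = 6.627 × 0.7895 = 5.232 m.
Tailwater y_tw = 5.165 m: y_tw ≈ y₂, so the jump forms here.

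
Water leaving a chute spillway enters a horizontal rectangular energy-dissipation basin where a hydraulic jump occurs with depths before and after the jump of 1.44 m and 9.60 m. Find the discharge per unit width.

q = 27.4 m²/s

For a rectangular channel the momentum equation gives q² = ½·g·y₁·y₂·(y₁ + y₂) = ½×9.81×1.44×9.60×11.0 = 749.
q = √749 = 27.4 m²/s.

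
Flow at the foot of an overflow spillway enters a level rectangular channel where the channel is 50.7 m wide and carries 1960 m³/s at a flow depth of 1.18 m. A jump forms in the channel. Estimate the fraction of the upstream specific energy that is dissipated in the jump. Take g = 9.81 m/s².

ΔE/E₁ = 0.717 (71.7%)

q = Q/b = 1960/50.7 = 38.7 m²/s; V₁ = q/y₁ = 32.8 m/s. Fr₁ = V₁/√(g·y₁) = 9.63.
From the momentum equation for a rectangular channel, y₂/y₁ = ½[√(1 + 8Fr₁²) − 1] = ½[√742.8 − 1] = 13.1.
y₂ = 13.1 × 1.18 = 15.5 m.
E₁ = y₁ + V₁²/2g = 55.9 m. ΔE = (y₂ − y₁)³/(4y₁y₂) = 40.1 m. ΔE/E₁ = 40.1/55.9 = 0.717.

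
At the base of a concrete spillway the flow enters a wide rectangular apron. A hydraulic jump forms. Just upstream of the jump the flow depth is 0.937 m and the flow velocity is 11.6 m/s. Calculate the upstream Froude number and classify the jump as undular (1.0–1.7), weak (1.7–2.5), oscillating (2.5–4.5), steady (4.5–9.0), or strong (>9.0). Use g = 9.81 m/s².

Fr₁ = 3.83; oscillating jump

Fr₁ = V₁/√(g·y₁) = 11.6/√(9.81×0.937) = 3.83.
Fr₁ = 3.83 lies in the oscillating range.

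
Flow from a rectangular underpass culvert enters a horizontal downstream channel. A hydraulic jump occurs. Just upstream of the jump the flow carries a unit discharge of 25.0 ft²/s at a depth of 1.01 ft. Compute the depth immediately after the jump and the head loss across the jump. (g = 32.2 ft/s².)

V₁ = q/y₁ = 25.0/1.01 = 24.8 ft/s. Fr₁ = V₁/√(g·y₁) = 24.8/√(32.2×1.01) = 4.34.
By Bélanger, y₂/y₁ = ½[√(1 + 8Fr₁²) − 1] = ½[√151.7 − 1] = 5.66.
y₂ = 5.66 × 1.01 = 5.72 ft.
Head loss: ΔE = (y₂ − y₁)³/(4y₁y₂) = (5.72 − 1.01)³/(4×1.01×5.72) = 104/23.1 = 4.51 ft.

y₂ = 5.72 ft; ΔE = 4.51 ft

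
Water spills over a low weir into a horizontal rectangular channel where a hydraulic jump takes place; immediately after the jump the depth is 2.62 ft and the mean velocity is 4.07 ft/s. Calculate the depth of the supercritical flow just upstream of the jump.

y₁ = 0.790 ft

Fr₂ = V₂/√(g·y₂) = 4.07/√(32.2×2.62) = 0.443.
Since the conjugate-depth ratio holds either way, y₁/y₂ = ½[√(1 + 8Fr₂²) − 1] = ½[√2.571 − 1] = 0.302.
y₁ = 0.302 × 2.62 = 0.790 ft.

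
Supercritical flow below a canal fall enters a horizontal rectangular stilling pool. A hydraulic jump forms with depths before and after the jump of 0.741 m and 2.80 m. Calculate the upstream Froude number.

Fr₁ = 3.00

For a rectangular channel the momentum equation gives q² = ½·g·y₁·y₂·(y₁ + y₂) = ½×9.81×0.741×2.80×3.54 = 36.0.
q = √36.0 = 6.00 m²/s.
V₁ = q/y₁ = 8.10 m/s; Fr₁ = V₁/√(g·y₁) = 3.00.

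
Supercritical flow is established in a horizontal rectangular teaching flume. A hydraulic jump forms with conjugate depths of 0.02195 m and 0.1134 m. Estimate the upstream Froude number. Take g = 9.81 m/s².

For a rectangular channel the momentum equation gives q² = ½·g·y₁·y₂·(y₁ + y₂) = ½×9.81×0.02195×0.1134×0.1353 = 0.001653.
q = √0.001653 = 0.04065 m²/s.
V₁ = q/y₁ = 1.852 m/s; Fr₁ = V₁/√(g·y₁) = 3.991.

Fr₁ = 3.991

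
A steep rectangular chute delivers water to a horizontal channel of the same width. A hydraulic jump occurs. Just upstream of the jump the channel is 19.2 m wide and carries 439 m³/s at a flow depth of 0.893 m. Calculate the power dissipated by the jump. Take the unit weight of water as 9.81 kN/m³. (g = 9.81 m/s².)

P = 101536 kW

q = Q/b = 439/19.2 = 22.9 m²/s; V₁ = q/y₁ = 25.6 m/s. Fr₁ = V₁/√(g·y₁) = 8.65.
Sequent-depth ratio: y₂/y₁ = ½[√(1 + 8Fr₁²) − 1] = ½[√599.7 − 1] = 11.7.
y₂ = 11.7 × 0.893 = 10.5 m.
Head loss: ΔE = (y₂ − y₁)³/(4y₁y₂) = (10.5 − 0.893)³/(4×0.893×10.5) = 883/37.5 = 23.6 m.
P = γ·Q·ΔE = 9.81 × 439 × 23.6 = 101536 kW.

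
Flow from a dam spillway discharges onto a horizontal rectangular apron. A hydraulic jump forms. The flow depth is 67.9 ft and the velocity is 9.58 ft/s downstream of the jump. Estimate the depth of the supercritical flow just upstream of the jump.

Fr₂ = V₂/√(g·y₂) = 9.58/√(32.2×67.9) = 0.205.
The Bélanger relation is symmetric: y₁/y₂ = ½[√(1 + 8Fr₂²) − 1] = ½[√1.336 − 1] = 0.0779.
y₁ = 0.0779 × 67.9 = 5.29 ft.

y₁ = 5.29 ft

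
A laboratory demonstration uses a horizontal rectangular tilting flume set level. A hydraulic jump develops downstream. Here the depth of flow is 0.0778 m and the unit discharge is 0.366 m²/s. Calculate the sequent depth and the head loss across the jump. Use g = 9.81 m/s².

y₂ = 0.555 m; ΔE = 0.629 m

V₁ = q/y₁ = 0.366/0.0778 = 4.70 m/s. Fr₁ = V₁/√(g·y₁) = 4.70/√(9.81×0.0778) = 5.38.
Sequent-depth ratio: y₂/y₁ = ½[√(1 + 8Fr₁²) − 1] = ½[√233.0 − 1] = 7.13.
y₂ = 7.13 × 0.0778 = 0.555 m.
Head loss: ΔE = (y₂ − y₁)³/(4y₁y₂) = (0.555 − 0.0778)³/(4×0.0778×0.555) = 0.109/0.173 = 0.629 m.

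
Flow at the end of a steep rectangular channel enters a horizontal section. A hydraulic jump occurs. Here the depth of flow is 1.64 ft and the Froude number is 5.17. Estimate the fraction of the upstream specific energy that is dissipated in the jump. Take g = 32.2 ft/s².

ΔE/E₁ = 0.505 (50.5%)

Fr₁ = 5.17 (given).
Bélanger equation: y₂/y₁ = ½[√(1 + 8Fr₁²) − 1] = ½[√214.8 − 1] = 6.83.
y₂ = 6.83 × 1.64 = 11.2 ft.
E₁ = y₁(1 + Fr₁²/2) = 1.64×(1 + 5.17²/2) = 23.6 ft. ΔE = (y₂ − y₁)³/(4y₁y₂) = 11.9 ft. ΔE/E₁ = 11.9/23.6 = 0.505.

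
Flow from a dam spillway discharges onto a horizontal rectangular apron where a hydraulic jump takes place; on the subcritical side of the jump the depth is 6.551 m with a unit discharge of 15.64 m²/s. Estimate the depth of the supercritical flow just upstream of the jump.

V₂ = q/y₂ = 15.64/6.551 = 2.387 m/s; Fr₂ = V₂/√(g·y₂) = 0.2978.
Applying the sequent-depth relation in reverse, y₁/y₂ = ½[√(1 + 8Fr₂²) − 1] = ½[√1.7095 − 1] = 0.1537.
y₁ = 0.1537 × 6.551 = 1.007 m.

y₁ = 1.007 m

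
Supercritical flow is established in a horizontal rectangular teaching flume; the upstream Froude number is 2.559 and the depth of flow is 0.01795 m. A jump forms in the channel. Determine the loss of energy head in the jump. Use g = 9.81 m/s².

Fr₁ = 2.559 (given).
By Bélanger, y₂/y₁ = ½[√(1 + 8Fr₁²) − 1] = ½[√53.388 − 1] = 3.153.
y₂ = 3.153 × 0.01795 = 0.05660 m.
Head loss: ΔE = (y₂ − y₁)³/(4y₁y₂) = (0.05660 − 0.01795)³/(4×0.01795×0.05660) = 0.00005775/0.004064 = 0.01421 m.

ΔE = 0.01421 m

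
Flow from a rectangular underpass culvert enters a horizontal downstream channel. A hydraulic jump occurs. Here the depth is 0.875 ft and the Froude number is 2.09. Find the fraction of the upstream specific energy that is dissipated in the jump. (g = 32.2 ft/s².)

ΔE/E₁ = 0.106 (10.6%)

Fr₁ = 2.09 (given).
Bélanger equation: y₂/y₁ = ½[√(1 + 8Fr₁²) − 1] = ½[√35.94 − 1] = 2.50.
y₂ = 2.50 × 0.875 = 2.19 ft.
E₁ = y₁(1 + Fr₁²/2) = 0.875×(1 + 2.09²/2) = 2.79 ft. ΔE = (y₂ − y₁)³/(4y₁y₂) = 0.294 ft. ΔE/E₁ = 0.294/2.79 = 0.106.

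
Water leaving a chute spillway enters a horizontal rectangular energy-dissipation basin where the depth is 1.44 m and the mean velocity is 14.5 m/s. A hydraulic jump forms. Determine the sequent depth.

y₂ = 7.17 m

Fr₁ = V₁/√(g·y₁) = 14.5/√(9.81×1.44) = 3.86.
Sequent-depth ratio: y₂/y₁ = ½[√(1 + 8Fr₁²) − 1] = ½[√120.1 − 1] = 4.98.
y₂ = 4.98 × 1.44 = 7.17 m.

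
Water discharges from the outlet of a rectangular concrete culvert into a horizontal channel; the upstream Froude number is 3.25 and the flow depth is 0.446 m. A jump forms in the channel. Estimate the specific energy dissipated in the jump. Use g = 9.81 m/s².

Fr₁ = 3.25 (given).
Bélanger equation: y₂/y₁ = ½[√(1 + 8Fr₁²) − 1] = ½[√85.50 − 1] = 4.12.
y₂ = 4.12 × 0.446 = 1.84 m.
V₁ = Fr₁·√(g·y₁) = 3.25×√(9.81×0.446) = 6.80 m/s; q = V₁·y₁ = 3.03 m²/s. V₂ = q/y₂ = 3.03/1.84 = 1.65 m/s. E₁ = y₁ + V₁²/2g = 2.80 m; E₂ = y₂ + V₂²/2g = 1.98 m. ΔE = E₁ − E₂ = 0.824 m.

ΔE = 0.824 m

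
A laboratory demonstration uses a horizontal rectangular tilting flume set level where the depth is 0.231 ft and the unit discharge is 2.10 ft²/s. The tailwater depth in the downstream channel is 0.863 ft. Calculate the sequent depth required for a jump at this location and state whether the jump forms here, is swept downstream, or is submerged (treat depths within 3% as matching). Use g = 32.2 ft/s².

y₂ = 0.980 ft; the jump is swept downstream

V₁ = q/y₁ = 2.10/0.231 = 9.09 ft/s. Fr₁ = V₁/√(g·y₁) = 9.09/√(32.2×0.231) = 3.33.
Conjugate-depth relation: y₂/y₁ = ½[√(1 + 8Fr₁²) − 1] = ½[√89.89 − 1] = 4.24.
y₂ = 4.24 × 0.231 = 0.980 ft.
Tailwater y_tw = 0.863 ft: y_tw < y₂, so the jump is swept downstream.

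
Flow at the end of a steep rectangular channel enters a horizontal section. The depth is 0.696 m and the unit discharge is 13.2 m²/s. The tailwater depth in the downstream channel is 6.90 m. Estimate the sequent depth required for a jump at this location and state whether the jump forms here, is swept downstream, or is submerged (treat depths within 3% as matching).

y₂ = 6.80 m; the jump forms here

V₁ = q/y₁ = 13.2/0.696 = 19.0 m/s. Fr₁ = V₁/√(g·y₁) = 19.0/√(9.81×0.696) = 7.26.
By Bélanger, y₂/y₁ = ½[√(1 + 8Fr₁²) − 1] = ½[√422.4 − 1] = 9.78.
y₂ = 9.78 × 0.696 = 6.80 m.
Tailwater y_tw = 6.90 m: y_tw ≈ y₂, so the jump forms here.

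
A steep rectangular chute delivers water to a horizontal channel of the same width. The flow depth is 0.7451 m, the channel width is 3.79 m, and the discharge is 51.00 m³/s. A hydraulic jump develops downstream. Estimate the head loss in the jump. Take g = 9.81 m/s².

q = Q/b = 51.00/3.79 = 13.46 m²/s; V₁ = q/y₁ = 18.06 m/s. Fr₁ = V₁/√(g·y₁) = 6.680.
Bélanger equation: y₂/y₁ = ½[√(1 + 8Fr₁²) − 1] = ½[√357.98 − 1] = 8.960.
y₂ = 8.960 × 0.7451 = 6.676 m.
V₂ = q/y₂ = 13.46/6.676 = 2.016 m/s. E₁ = y₁ + V₁²/2g = 17.37 m; E₂ = y₂ + V₂²/2g = 6.883 m. ΔE = E₁ − E₂ = 10.49 m.

ΔE = 10.49 m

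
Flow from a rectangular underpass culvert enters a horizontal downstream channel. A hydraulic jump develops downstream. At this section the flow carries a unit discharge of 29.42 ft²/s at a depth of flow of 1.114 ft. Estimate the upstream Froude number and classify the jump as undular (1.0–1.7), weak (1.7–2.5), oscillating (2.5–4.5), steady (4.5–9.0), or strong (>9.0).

V₁ = q/y₁ = 29.42/1.114 = 26.41 ft/s. Fr₁ = V₁/√(g·y₁) = 26.41/√(32.2×1.114) = 4.409.
Fr₁ = 4.409 lies in the oscillating range.

Fr₁ = 4.409; oscillating jump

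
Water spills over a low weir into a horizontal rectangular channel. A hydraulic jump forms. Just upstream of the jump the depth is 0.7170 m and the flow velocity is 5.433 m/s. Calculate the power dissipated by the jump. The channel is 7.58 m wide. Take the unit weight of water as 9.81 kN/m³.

Fr₁ = V₁/√(g·y₁) = 5.433/√(9.81×0.7170) = 2.049.
Sequent-depth ratio: y₂/y₁ = ½[√(1 + 8Fr₁²) − 1] = ½[√34.572 − 1] = 2.440.
y₂ = 2.440 × 0.7170 = 1.749 m.
Head loss: ΔE = (y₂ − y₁)³/(4y₁y₂) = (1.749 − 0.7170)³/(4×0.7170×1.749) = 1.100/5.017 = 0.2193 m.
q = V₁·y₁ = 5.433 × 0.7170 = 3.895 m²/s. Q = q·b = 3.895 × 7.58 = 29.53 m³/s. P = γ·Q·ΔE = 9.81 × 29.53 × 0.2193 = 63.53 kW.

P = 63.53 kW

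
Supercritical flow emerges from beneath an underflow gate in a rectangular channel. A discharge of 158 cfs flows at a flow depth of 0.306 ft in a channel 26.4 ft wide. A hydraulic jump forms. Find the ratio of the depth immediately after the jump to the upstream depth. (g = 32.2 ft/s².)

y₂/y₁ = 8.33

q = Q/b = 158/26.4 = 5.98 ft²/s; V₁ = q/y₁ = 19.6 ft/s. Fr₁ = V₁/√(g·y₁) = 6.23.
Conjugate-depth relation: y₂/y₁ = ½[√(1 + 8Fr₁²) − 1] = ½[√311.6 − 1] = 8.33.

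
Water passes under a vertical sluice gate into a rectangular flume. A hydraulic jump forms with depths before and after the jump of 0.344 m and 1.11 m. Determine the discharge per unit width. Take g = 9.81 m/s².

q = 1.65 m²/s

For a rectangular channel the momentum equation gives q² = ½·g·y₁·y₂·(y₁ + y₂) = ½×9.81×0.344×1.11×1.45 = 2.72.
q = √2.72 = 1.65 m²/s.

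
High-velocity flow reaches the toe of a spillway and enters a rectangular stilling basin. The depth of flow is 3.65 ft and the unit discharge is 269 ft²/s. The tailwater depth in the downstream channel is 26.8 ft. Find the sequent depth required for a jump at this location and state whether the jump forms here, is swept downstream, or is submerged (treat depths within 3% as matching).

y₂ = 33.3 ft; the jump is swept downstream

V₁ = q/y₁ = 269/3.65 = 73.7 ft/s. Fr₁ = V₁/√(g·y₁) = 73.7/√(32.2×3.65) = 6.80.
By Bélanger, y₂/y₁ = ½[√(1 + 8Fr₁²) − 1] = ½[√370.7 − 1] = 9.13.
y₂ = 9.13 × 3.65 = 33.3 ft.
Tailwater y_tw = 26.8 ft: y_tw < y₂, so the jump is swept downstream.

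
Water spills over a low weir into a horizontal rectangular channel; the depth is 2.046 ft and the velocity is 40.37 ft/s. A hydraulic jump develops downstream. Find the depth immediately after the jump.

Fr₁ = V₁/√(g·y₁) = 40.37/√(32.2×2.046) = 4.974.
Bélanger equation: y₂/y₁ = ½[√(1 + 8Fr₁²) − 1] = ½[√198.90 − 1] = 6.552.
y₂ = 6.552 × 2.046 = 13.40 ft.

y₂ = 13.40 ft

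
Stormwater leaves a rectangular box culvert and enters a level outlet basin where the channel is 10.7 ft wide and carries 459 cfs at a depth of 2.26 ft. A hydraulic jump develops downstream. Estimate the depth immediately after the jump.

q = Q/b = 459/10.7 = 42.9 ft²/s; V₁ = q/y₁ = 19.0 ft/s. Fr₁ = V₁/√(g·y₁) = 2.23.
Sequent-depth ratio: y₂/y₁ = ½[√(1 + 8Fr₁²) − 1] = ½[√40.61 − 1] = 2.69.
y₂ = 2.69 × 2.26 = 6.07 ft.

y₂ = 6.07 ft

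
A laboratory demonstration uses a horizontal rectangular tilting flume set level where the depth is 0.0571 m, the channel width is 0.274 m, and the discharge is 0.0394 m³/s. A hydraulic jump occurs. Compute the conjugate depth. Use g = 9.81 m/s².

q = Q/b = 0.0394/0.274 = 0.144 m²/s; V₁ = q/y₁ = 2.52 m/s. Fr₁ = V₁/√(g·y₁) = 3.36.
By Bélanger, y₂/y₁ = ½[√(1 + 8Fr₁²) − 1] = ½[√91.57 − 1] = 4.28.
y₂ = 4.28 × 0.0571 = 0.245 m.

y₂ = 0.245 m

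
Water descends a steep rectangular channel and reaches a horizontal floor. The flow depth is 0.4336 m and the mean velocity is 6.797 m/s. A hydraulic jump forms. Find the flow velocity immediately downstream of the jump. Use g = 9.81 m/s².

V₂ = 1.623 m/s

Fr₁ = V₁/√(g·y₁) = 6.797/√(9.81×0.4336) = 3.296.
By Bélanger, y₂/y₁ = ½[√(1 + 8Fr₁²) − 1] = ½[√87.889 − 1] = 4.187.
y₂ = 4.187 × 0.4336 = 1.816 m.
q = V₁·y₁ = 6.797 × 0.4336 = 2.947 m²/s.
V₂ = q/y₂ = 2.947/1.816 = 1.623 m/s.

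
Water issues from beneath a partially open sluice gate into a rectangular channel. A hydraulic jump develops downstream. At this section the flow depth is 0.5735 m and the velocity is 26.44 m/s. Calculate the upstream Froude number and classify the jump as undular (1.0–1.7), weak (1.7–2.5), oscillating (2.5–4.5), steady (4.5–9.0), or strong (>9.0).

Fr₁ = 11.15; strong jump

Fr₁ = V₁/√(g·y₁) = 26.44/√(9.81×0.5735) = 11.15.
Fr₁ = 11.15 lies in the strong range.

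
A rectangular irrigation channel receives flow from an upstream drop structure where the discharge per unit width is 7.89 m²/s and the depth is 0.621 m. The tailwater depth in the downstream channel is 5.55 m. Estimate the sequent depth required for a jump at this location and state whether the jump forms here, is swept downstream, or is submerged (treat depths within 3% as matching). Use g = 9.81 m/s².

V₁ = q/y₁ = 7.89/0.621 = 12.7 m/s. Fr₁ = V₁/√(g·y₁) = 12.7/√(9.81×0.621) = 5.15.
Sequent-depth ratio: y₂/y₁ = ½[√(1 + 8Fr₁²) − 1] = ½[√213.0 − 1] = 6.80.
y₂ = 6.80 × 0.621 = 4.22 m.
Tailwater y_tw = 5.55 m: y_tw > y₂, so the jump is submerged.

y₂ = 4.22 m; the jump is submerged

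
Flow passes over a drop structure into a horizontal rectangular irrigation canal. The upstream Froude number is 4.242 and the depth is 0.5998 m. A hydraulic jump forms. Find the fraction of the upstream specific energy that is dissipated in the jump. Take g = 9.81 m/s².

Fr₁ = 4.242 (given).
Conjugate-depth relation: y₂/y₁ = ½[√(1 + 8Fr₁²) − 1] = ½[√144.96 − 1] = 5.520.
y₂ = 5.520 × 0.5998 = 3.311 m.
E₁ = y₁(1 + Fr₁²/2) = 0.5998×(1 + 4.242²/2) = 5.996 m. ΔE = (y₂ − y₁)³/(4y₁y₂) = 2.508 m. ΔE/E₁ = 2.508/5.996 = 0.418.

ΔE/E₁ = 0.418 (41.8%)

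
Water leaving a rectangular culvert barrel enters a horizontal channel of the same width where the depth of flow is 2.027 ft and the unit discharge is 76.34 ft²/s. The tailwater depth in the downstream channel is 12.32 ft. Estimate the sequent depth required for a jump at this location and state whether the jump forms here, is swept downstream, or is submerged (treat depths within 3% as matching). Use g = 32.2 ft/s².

V₁ = q/y₁ = 76.34/2.027 = 37.66 ft/s. Fr₁ = V₁/√(g·y₁) = 37.66/√(32.2×2.027) = 4.662.
Conjugate-depth relation: y₂/y₁ = ½[√(1 + 8Fr₁²) − 1] = ½[√174.85 − 1] = 6.112.
y₂ = 6.112 × 2.027 = 12.39 ft.
Tailwater y_tw = 12.32 ft: y_tw ≈ y₂, so the jump forms here.

y₂ = 12.39 ft; the jump forms here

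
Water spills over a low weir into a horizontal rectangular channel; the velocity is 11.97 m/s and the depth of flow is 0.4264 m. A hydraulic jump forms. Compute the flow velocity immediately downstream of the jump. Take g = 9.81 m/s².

Fr₁ = V₁/√(g·y₁) = 11.97/√(9.81×0.4264) = 5.853.
Conjugate-depth relation: y₂/y₁ = ½[√(1 + 8Fr₁²) − 1] = ½[√275.03 − 1] = 7.792.
y₂ = 7.792 × 0.4264 = 3.322 m.
q = V₁·y₁ = 11.97 × 0.4264 = 5.104 m²/s.
V₂ = q/y₂ = 5.104/3.322 = 1.536 m/s.

V₂ = 1.536 m/s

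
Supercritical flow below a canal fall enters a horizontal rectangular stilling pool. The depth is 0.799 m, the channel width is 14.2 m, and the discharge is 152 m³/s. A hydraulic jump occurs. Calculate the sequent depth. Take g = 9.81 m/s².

q = Q/b = 152/14.2 = 10.7 m²/s; V₁ = q/y₁ = 13.4 m/s. Fr₁ = V₁/√(g·y₁) = 4.79.
Sequent-depth ratio: y₂/y₁ = ½[√(1 + 8Fr₁²) − 1] = ½[√184.2 − 1] = 6.29.
y₂ = 6.29 × 0.799 = 5.02 m.

y₂ = 5.02 m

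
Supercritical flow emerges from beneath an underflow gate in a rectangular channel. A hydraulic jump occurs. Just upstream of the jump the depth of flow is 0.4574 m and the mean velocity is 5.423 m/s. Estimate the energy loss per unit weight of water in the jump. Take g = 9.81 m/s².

Fr₁ = V₁/√(g·y₁) = 5.423/√(9.81×0.4574) = 2.560.
From the momentum equation for a rectangular channel, y₂/y₁ = ½[√(1 + 8Fr₁²) − 1] = ½[√53.433 − 1] = 3.155.
y₂ = 3.155 × 0.4574 = 1.443 m.
q = V₁·y₁ = 5.423 × 0.4574 = 2.480 m²/s. V₂ = q/y₂ = 2.480/1.443 = 1.719 m/s. E₁ = y₁ + V₁²/2g = 1.956 m; E₂ = y₂ + V₂²/2g = 1.594 m. ΔE = E₁ − E₂ = 0.3627 m.

ΔE = 0.3627 m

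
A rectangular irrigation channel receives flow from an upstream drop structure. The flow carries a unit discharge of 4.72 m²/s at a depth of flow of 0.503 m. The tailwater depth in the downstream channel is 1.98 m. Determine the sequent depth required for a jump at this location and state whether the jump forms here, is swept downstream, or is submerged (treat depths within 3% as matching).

y₂ = 2.76 m; the jump is swept downstream

V₁ = q/y₁ = 4.72/0.503 = 9.38 m/s. Fr₁ = V₁/√(g·y₁) = 9.38/√(9.81×0.503) = 4.22.
Sequent-depth ratio: y₂/y₁ = ½[√(1 + 8Fr₁²) − 1] = ½[√143.8 − 1] = 5.49.
y₂ = 5.49 × 0.503 = 2.76 m.
Tailwater y_tw = 1.98 m: y_tw < y₂, so the jump is swept downstream.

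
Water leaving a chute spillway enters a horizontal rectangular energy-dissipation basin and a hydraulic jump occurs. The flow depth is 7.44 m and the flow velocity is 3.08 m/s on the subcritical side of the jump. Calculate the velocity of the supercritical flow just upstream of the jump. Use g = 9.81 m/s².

V₁ = 14.4 m/s

Fr₂ = V₂/√(g·y₂) = 3.08/√(9.81×7.44) = 0.361.
Applying the sequent-depth relation in reverse, y₁/y₂ = ½[√(1 + 8Fr₂²) − 1] = ½[√2.040 − 1] = 0.214.
y₁ = 0.214 × 7.44 = 1.59 m.
V₁ = q/y₁ = 22.9/1.59 = 14.4 m/s.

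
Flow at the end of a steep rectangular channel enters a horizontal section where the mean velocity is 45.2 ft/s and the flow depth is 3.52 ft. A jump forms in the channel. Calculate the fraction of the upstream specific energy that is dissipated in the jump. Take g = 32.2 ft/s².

Fr₁ = V₁/√(g·y₁) = 45.2/√(32.2×3.52) = 4.25.
Bélanger equation: y₂/y₁ = ½[√(1 + 8Fr₁²) − 1] = ½[√145.2 − 1] = 5.52.
y₂ = 5.52 × 3.52 = 19.4 ft.
E₁ = y₁ + V₁²/2g = 35.2 ft. ΔE = (y₂ − y₁)³/(4y₁y₂) = 14.8 ft. ΔE/E₁ = 14.8/35.2 = 0.419.

ΔE/E₁ = 0.419 (41.9%)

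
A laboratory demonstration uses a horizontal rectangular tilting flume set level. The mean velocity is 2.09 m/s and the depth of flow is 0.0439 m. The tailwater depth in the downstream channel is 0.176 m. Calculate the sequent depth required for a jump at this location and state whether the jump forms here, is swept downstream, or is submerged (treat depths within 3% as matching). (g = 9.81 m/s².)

Fr₁ = V₁/√(g·y₁) = 2.09/√(9.81×0.0439) = 3.18.
Conjugate-depth relation: y₂/y₁ = ½[√(1 + 8Fr₁²) − 1] = ½[√82.14 − 1] = 4.03.
y₂ = 4.03 × 0.0439 = 0.177 m.
Tailwater y_tw = 0.176 m: y_tw ≈ y₂, so the jump forms here.

y₂ = 0.177 m; the jump forms here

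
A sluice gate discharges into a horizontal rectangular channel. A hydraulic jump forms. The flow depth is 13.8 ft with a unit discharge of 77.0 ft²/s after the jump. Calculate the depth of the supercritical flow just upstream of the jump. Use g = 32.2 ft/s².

V₂ = q/y₂ = 77.0/13.8 = 5.58 ft/s; Fr₂ = V₂/√(g·y₂) = 0.265.
Applying the sequent-depth relation in reverse, y₁/y₂ = ½[√(1 + 8Fr₂²) − 1] = ½[√1.561 − 1] = 0.125.
y₁ = 0.125 × 13.8 = 1.72 ft.

y₁ = 1.72 ft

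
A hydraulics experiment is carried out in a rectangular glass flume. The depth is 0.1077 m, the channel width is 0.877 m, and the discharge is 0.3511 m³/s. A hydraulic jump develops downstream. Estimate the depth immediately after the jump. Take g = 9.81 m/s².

y₂ = 0.4996 m

q = Q/b = 0.3511/0.877 = 0.4003 m²/s; V₁ = q/y₁ = 3.717 m/s. Fr₁ = V₁/√(g·y₁) = 3.616.
From the momentum equation for a rectangular channel, y₂/y₁ = ½[√(1 + 8Fr₁²) − 1] = ½[√105.63 − 1] = 4.639.
y₂ = 4.639 × 0.1077 = 0.4996 m.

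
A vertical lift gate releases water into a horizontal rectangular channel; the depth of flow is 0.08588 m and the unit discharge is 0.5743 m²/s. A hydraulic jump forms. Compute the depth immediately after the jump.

y₂ = 0.8430 m

V₁ = q/y₁ = 0.5743/0.08588 = 6.687 m/s. Fr₁ = V₁/√(g·y₁) = 6.687/√(9.81×0.08588) = 7.286.
Conjugate-depth relation: y₂/y₁ = ½[√(1 + 8Fr₁²) − 1] = ½[√425.64 − 1] = 9.816.
y₂ = 9.816 × 0.08588 = 0.8430 m.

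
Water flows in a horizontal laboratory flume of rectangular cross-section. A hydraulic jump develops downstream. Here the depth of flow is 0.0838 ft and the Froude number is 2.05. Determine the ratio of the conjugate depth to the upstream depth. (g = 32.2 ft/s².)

y₂/y₁ = 2.44

Fr₁ = 2.05 (given).
From the momentum equation for a rectangular channel, y₂/y₁ = ½[√(1 + 8Fr₁²) − 1] = ½[√34.62 − 1] = 2.44.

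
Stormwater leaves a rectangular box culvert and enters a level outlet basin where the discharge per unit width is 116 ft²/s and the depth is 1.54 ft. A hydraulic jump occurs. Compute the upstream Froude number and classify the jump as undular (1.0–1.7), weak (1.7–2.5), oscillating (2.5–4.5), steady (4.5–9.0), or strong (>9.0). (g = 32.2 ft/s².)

V₁ = q/y₁ = 116/1.54 = 75.3 ft/s. Fr₁ = V₁/√(g·y₁) = 75.3/√(32.2×1.54) = 10.7.
Fr₁ = 10.7 lies in the strong range.

Fr₁ = 10.7; strong jump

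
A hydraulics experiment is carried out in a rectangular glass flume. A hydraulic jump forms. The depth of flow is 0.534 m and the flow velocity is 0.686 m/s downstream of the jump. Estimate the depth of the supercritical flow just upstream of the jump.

Fr₂ = V₂/√(g·y₂) = 0.686/√(9.81×0.534) = 0.300.
From the momentum equation (using Fr₂), y₁/y₂ = ½[√(1 + 8Fr₂²) − 1] = ½[√1.719 − 1] = 0.155.
y₁ = 0.155 × 0.534 = 0.0830 m.

y₁ = 0.0830 m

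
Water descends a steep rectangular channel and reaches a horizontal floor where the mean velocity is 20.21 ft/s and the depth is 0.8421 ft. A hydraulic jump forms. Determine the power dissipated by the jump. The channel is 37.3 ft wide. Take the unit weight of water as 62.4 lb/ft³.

Fr₁ = V₁/√(g·y₁) = 20.21/√(32.2×0.8421) = 3.881.
Sequent-depth ratio: y₂/y₁ = ½[√(1 + 8Fr₁²) − 1] = ½[√121.50 − 1] = 5.011.
y₂ = 5.011 × 0.8421 = 4.220 ft.
Head loss: ΔE = (y₂ − y₁)³/(4y₁y₂) = (4.220 − 0.8421)³/(4×0.8421×4.220) = 38.55/14.22 = 2.712 ft.
q = V₁·y₁ = 20.21 × 0.8421 = 17.02 ft²/s. Q = q·b = 17.02 × 37.3 = 634.8 cfs. P = γ·Q·ΔE/550 = 62.4 × 634.8 × 2.712 / 550 = 195.3 hp.

P = 195.3 hp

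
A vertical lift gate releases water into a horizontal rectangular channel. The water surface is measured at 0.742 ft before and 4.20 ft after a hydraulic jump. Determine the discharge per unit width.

q = 15.7 ft²/s

For a rectangular channel the momentum equation gives q² = ½·g·y₁·y₂·(y₁ + y₂) = ½×32.2×0.742×4.20×4.94 = 248.
q = √248 = 15.7 ft²/s.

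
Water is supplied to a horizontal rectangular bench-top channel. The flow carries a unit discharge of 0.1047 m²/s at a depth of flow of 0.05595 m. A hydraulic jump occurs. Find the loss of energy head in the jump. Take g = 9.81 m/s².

ΔE = 0.04211 m

V₁ = q/y₁ = 0.1047/0.05595 = 1.871 m/s. Fr₁ = V₁/√(g·y₁) = 1.871/√(9.81×0.05595) = 2.526.
By Bélanger, y₂/y₁ = ½[√(1 + 8Fr₁²) − 1] = ½[√52.040 − 1] = 3.107.
y₂ = 3.107 × 0.05595 = 0.1738 m.
Head loss: ΔE = (y₂ − y₁)³/(4y₁y₂) = (0.1738 − 0.05595)³/(4×0.05595×0.1738) = 0.001638/0.03890 = 0.04211 m.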